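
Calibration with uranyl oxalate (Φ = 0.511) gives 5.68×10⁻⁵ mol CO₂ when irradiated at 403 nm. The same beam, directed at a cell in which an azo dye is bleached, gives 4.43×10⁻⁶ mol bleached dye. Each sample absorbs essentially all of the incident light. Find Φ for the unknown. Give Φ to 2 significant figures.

Photons absorbed by the actinometer: 5.68×10⁻⁵ / 0.511 = 1.112×10⁻⁴ mol.
Φ(unknown) = 4.43×10⁻⁶ / 1.112×10⁻⁴ = 0.040.

Φ = 0.040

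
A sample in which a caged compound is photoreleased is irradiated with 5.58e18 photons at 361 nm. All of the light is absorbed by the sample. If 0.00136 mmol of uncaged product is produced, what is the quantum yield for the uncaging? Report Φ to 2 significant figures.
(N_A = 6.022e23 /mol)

Product: 0.00136 mmol = 1.36e-6 mol.
Moles of photons: 5.58e18 / 6.022e23 = 9.266e-6 mol.
Φ = 1.36e-6 mol / 9.266e-6 mol photons = 0.15.

Φ = 0.15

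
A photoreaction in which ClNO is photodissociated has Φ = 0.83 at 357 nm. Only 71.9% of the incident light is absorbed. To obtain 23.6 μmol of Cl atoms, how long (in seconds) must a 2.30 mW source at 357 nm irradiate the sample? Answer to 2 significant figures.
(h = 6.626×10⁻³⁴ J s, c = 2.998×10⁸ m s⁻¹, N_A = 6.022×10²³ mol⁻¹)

t ≈ 5800 s

Product: 23.6 μmol = 2.36×10⁻⁵ mol.
Photons that must be absorbed: 2.36×10⁻⁵ / 0.83 = 2.843×10⁻⁵ mol.
Incident photons needed: 2.843×10⁻⁵ / 0.719 = 3.954×10⁻⁵ mol.
Photon energy: hc/λ = 5.564×10⁻¹⁹ J; per mole, 3.351×10⁵ J mol⁻¹.
Energy required: 3.954×10⁻⁵ × 3.351×10⁵ = 13.25 J.
Time: 13.25 J / 0.0023 W = 5800 s.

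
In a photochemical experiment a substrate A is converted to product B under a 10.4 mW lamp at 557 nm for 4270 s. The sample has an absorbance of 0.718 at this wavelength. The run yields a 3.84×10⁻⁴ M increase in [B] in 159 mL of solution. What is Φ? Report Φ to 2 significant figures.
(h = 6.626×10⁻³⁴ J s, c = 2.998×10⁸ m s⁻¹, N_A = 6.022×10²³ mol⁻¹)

Product: (3.84×10⁻⁴ M)(0.159 L) = 6.106×10⁻⁵ mol.
Photon energy at 557 nm: hc/λ = (6.626×10⁻³⁴)(2.998×10⁸)/(557×10⁻⁹) = 3.566×10⁻¹⁹ J.
Energy delivered: (10.4 mW)(4270 s) = 44.41 J.
Photons incident: 44.41 / 3.566×10⁻¹⁹ = 1.245×10²⁰, i.e. 1.245×10²⁰/6.022×10²³ = 2.067×10⁻⁴ mol.
Fraction absorbed: 1 − 10^(−0.718) = 0.8086.
Photons absorbed: 0.8086 × 2.067×10⁻⁴ = 1.671×10⁻⁴ mol.
Φ = 6.106×10⁻⁵ mol / 1.671×10⁻⁴ mol photons = 0.37.

Φ = 0.37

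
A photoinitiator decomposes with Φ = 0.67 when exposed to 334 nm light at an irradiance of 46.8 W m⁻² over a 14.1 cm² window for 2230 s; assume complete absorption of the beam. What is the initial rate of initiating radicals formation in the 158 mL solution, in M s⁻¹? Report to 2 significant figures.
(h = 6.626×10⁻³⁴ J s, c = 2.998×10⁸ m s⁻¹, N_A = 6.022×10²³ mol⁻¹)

7.8×10⁻⁷ M s⁻¹

Photon energy at 334 nm: hc/λ = (6.626×10⁻³⁴)(2.998×10⁸)/(334×10⁻⁹) = 5.948×10⁻¹⁹ J.
Energy delivered: (46.8 W m⁻²)(14.1×10⁻⁴ m²)(2230 s) = 147.2 J.
Photons incident: 147.2 / 5.948×10⁻¹⁹ = 2.475×10²⁰, i.e. 2.475×10²⁰/6.022×10²³ = 4.110×10⁻⁴ mol.
Product formed: 0.67 × 4.110×10⁻⁴ = 2.754×10⁻⁴ mol.
Rate: 2.754×10⁻⁴ mol / (2230 s × 0.158 L) = 7.8×10⁻⁷ M s⁻¹.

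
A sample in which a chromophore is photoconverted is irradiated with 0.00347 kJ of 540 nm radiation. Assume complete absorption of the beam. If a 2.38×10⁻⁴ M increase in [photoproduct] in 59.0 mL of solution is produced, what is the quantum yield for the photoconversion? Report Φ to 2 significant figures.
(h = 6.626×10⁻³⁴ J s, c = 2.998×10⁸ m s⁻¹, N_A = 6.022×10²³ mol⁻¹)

Φ = 0.90

Product: (2.38×10⁻⁴ M)(0.059 L) = 1.404×10⁻⁵ mol.
Photon energy at 540 nm: hc/λ = (6.626×10⁻³⁴)(2.998×10⁸)/(540×10⁻⁹) = 3.679×10⁻¹⁹ J.
Incident energy: 0.00347 kJ = 3.47 J.
Photons incident: 3.47 / 3.679×10⁻¹⁹ = 9.432×10¹⁸, i.e. 9.432×10¹⁸/6.022×10²³ = 1.566×10⁻⁵ mol.
Φ = 1.404×10⁻⁵ mol / 1.566×10⁻⁵ mol photons = 0.90.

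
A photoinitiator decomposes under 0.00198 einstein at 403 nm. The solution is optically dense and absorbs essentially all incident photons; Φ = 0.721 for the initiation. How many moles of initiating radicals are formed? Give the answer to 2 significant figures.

Product: Φ × n_abs = 0.721 × 0.00198 = 0.001428 mol.

0.0014 mol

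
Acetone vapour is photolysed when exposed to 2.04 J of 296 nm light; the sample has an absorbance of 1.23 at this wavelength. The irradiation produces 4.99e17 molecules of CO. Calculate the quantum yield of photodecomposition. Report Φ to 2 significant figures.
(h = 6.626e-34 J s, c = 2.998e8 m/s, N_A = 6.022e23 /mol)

Product: 4.99e17 / 6.022e23 = 8.286e-7 mol.
Photon energy at 296 nm: hc/λ = (6.626e-34)(2.998e8)/(296e-9) = 6.711e-19 J.
Photons incident: 2.04 / 6.711e-19 = 3.040e18, i.e. 3.040e18/6.022e23 = 5.048e-6 mol.
Fraction absorbed: 1 − 10^(−1.23) = 0.9411.
Photons absorbed: 0.9411 × 5.048e-6 = 4.751e-6 mol.
Φ = 8.286e-7 mol / 4.751e-6 mol photons = 0.17.

Φ = 0.17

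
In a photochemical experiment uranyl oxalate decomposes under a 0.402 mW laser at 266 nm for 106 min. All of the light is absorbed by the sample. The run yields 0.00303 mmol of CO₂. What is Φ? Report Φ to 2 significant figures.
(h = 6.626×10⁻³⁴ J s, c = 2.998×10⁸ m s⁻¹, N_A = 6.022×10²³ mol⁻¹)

Product: 0.00303 mmol = 3.03×10⁻⁶ mol.
Photon energy at 266 nm: hc/λ = (6.626×10⁻³⁴)(2.998×10⁸)/(266×10⁻⁹) = 7.468×10⁻¹⁹ J.
Energy delivered: (0.402 mW)(6360 s) = 2.557 J.
Photons incident: 2.557 / 7.468×10⁻¹⁹ = 3.424×10¹⁸, i.e. 3.424×10¹⁸/6.022×10²³ = 5.686×10⁻⁶ mol.
Φ = 3.03×10⁻⁶ mol / 5.686×10⁻⁶ mol photons = 0.53.

Φ = 0.53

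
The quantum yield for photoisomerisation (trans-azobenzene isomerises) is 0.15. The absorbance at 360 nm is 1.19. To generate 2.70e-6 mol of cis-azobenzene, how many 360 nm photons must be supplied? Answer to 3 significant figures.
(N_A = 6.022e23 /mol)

Photons that must be absorbed: 2.70e-6 / 0.15 = 1.800e-5 mol.
Fraction absorbed: 1 − 10^(−1.19) = 0.9354.
Incident photons needed: 1.800e-5 / 0.9354 = 1.924e-5 mol.
Photon count: 1.924e-5 × 6.022e23 = 1.16e19.

1.16e19 photons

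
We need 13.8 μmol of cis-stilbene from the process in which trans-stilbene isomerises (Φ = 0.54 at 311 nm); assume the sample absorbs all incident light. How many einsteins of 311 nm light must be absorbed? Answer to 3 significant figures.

Product: 13.8 μmol = 1.38×10⁻⁵ mol.
Photons that must be absorbed: 1.38×10⁻⁵ / 0.54 = 2.556×10⁻⁵ mol.

2.56×10⁻⁵ einstein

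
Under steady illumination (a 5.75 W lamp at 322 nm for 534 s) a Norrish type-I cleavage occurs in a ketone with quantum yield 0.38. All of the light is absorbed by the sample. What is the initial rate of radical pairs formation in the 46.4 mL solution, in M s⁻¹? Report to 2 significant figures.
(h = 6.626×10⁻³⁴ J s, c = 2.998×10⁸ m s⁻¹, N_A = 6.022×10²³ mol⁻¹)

1.3×10⁻⁴ M s⁻¹

Photon energy at 322 nm: hc/λ = (6.626×10⁻³⁴)(2.998×10⁸)/(322×10⁻⁹) = 6.169×10⁻¹⁹ J.
Energy delivered: (5.75 W)(534 s) = 3071 J.
Photons incident: 3071 / 6.169×10⁻¹⁹ = 4.978×10²¹, i.e. 4.978×10²¹/6.022×10²³ = 0.008266 mol.
Product formed: 0.38 × 0.008266 = 0.003141 mol.
Rate: 0.003141 mol / (534 s × 0.0464 L) = 1.3×10⁻⁴ M s⁻¹.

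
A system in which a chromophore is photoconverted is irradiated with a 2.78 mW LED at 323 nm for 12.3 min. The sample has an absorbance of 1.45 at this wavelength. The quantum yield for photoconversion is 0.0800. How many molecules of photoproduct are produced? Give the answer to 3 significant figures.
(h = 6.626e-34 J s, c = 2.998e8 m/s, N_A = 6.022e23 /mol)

Photon energy at 323 nm: hc/λ = (6.626e-34)(2.998e8)/(323e-9) = 6.150e-19 J.
Energy delivered: (2.78 mW)(738 s) = 2.052 J.
Photons incident: 2.052 / 6.150e-19 = 3.337e18, i.e. 3.337e18/6.022e23 = 5.541e-6 mol.
Fraction absorbed: 1 − 10^(−1.45) = 0.9645.
Photons absorbed: 0.9645 × 5.541e-6 = 5.344e-6 mol.
Product: Φ × n_abs = 0.0800 × 5.344e-6 = 4.275e-7 mol.
As a count: 4.275e-7 × 6.022e23 = 2.57e17.

2.57e17 molecules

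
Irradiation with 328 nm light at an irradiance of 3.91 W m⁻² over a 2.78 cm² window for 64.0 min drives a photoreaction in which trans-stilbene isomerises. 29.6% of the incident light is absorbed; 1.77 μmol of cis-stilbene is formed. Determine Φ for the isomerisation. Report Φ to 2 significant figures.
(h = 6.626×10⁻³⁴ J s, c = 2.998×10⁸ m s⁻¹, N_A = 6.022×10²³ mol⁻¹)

Product: 1.77 μmol = 1.77×10⁻⁶ mol.
Photon energy at 328 nm: hc/λ = (6.626×10⁻³⁴)(2.998×10⁸)/(328×10⁻⁹) = 6.056×10⁻¹⁹ J.
Energy delivered: (3.91 W m⁻²)(2.78×10⁻⁴ m²)(3840 s) = 4.174 J.
Photons incident: 4.174 / 6.056×10⁻¹⁹ = 6.892×10¹⁸, i.e. 6.892×10¹⁸/6.022×10²³ = 1.144×10⁻⁵ mol.
Photons absorbed: 0.296 × 1.144×10⁻⁵ = 3.386×10⁻⁶ mol.
Φ = 1.77×10⁻⁶ mol / 3.386×10⁻⁶ mol photons = 0.52.

Φ = 0.52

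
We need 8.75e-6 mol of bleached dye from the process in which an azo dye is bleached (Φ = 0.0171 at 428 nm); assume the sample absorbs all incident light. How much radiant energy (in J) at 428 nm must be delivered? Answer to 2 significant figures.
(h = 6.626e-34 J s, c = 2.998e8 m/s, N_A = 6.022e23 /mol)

140 J

Photons that must be absorbed: 8.75e-6 / 0.0171 = 5.117e-4 mol.
Photon energy: hc/λ = 4.641e-19 J; per mole, 2.795e5 J mol⁻¹.
Energy required: 5.117e-4 × 2.795e5 = 140 J.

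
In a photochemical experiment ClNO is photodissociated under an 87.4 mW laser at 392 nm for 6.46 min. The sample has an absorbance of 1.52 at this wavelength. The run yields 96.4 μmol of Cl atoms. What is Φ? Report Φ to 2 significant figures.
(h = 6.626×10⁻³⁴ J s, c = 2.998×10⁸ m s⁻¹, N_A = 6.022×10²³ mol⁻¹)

Product: 96.4 μmol = 9.64×10⁻⁵ mol.
Photon energy at 392 nm: hc/λ = (6.626×10⁻³⁴)(2.998×10⁸)/(392×10⁻⁹) = 5.068×10⁻¹⁹ J.
Energy delivered: (87.4 mW)(387.6 s) = 33.88 J.
Photons incident: 33.88 / 5.068×10⁻¹⁹ = 6.685×10¹⁹, i.e. 6.685×10¹⁹/6.022×10²³ = 1.110×10⁻⁴ mol.
Fraction absorbed: 1 − 10^(−1.52) = 0.9698.
Photons absorbed: 0.9698 × 1.110×10⁻⁴ = 1.076×10⁻⁴ mol.
Φ = 9.64×10⁻⁵ mol / 1.076×10⁻⁴ mol photons = 0.90.

Φ = 0.90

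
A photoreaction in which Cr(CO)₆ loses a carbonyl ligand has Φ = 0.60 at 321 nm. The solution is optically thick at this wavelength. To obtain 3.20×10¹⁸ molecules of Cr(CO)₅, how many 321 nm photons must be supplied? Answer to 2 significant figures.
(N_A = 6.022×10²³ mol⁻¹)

5.3×10¹⁸ photons

Product: 3.20×10¹⁸ / 6.022×10²³ = 5.314×10⁻⁶ mol.
Photons that must be absorbed: 5.314×10⁻⁶ / 0.60 = 8.857×10⁻⁶ mol.
Photon count: 8.857×10⁻⁶ × 6.022×10²³ = 5.3×10¹⁸.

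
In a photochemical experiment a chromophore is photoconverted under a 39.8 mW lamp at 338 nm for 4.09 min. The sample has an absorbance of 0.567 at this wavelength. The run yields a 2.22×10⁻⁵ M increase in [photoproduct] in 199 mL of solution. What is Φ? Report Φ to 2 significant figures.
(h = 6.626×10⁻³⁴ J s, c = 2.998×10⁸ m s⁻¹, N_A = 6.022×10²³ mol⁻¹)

Product: (2.22×10⁻⁵ M)(0.199 L) = 4.418×10⁻⁶ mol.
Photon energy at 338 nm: hc/λ = (6.626×10⁻³⁴)(2.998×10⁸)/(338×10⁻⁹) = 5.877×10⁻¹⁹ J.
Energy delivered: (39.8 mW)(245.4 s) = 9.767 J.
Photons incident: 9.767 / 5.877×10⁻¹⁹ = 1.662×10¹⁹, i.e. 1.662×10¹⁹/6.022×10²³ = 2.760×10⁻⁵ mol.
Fraction absorbed: 1 − 10^(−0.567) = 0.7290.
Photons absorbed: 0.7290 × 2.760×10⁻⁵ = 2.012×10⁻⁵ mol.
Φ = 4.418×10⁻⁶ mol / 2.012×10⁻⁵ mol photons = 0.22.

Φ = 0.22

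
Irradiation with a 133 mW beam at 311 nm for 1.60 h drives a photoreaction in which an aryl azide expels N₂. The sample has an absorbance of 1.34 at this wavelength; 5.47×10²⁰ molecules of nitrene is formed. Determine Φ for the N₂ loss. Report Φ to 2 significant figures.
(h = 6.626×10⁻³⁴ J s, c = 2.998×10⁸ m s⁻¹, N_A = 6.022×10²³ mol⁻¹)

Product: 5.47×10²⁰ / 6.022×10²³ = 9.083×10⁻⁴ mol.
Photon energy at 311 nm: hc/λ = (6.626×10⁻³⁴)(2.998×10⁸)/(311×10⁻⁹) = 6.387×10⁻¹⁹ J.
Energy delivered: (133 mW)(5760 s) = 766.1 J.
Photons incident: 766.1 / 6.387×10⁻¹⁹ = 1.199×10²¹, i.e. 1.199×10²¹/6.022×10²³ = 0.001991 mol.
Fraction absorbed: 1 − 10^(−1.34) = 0.9543.
Photons absorbed: 0.9543 × 0.001991 = 0.001900 mol.
Φ = 9.083×10⁻⁴ mol / 0.001900 mol photons = 0.48.

Φ = 0.48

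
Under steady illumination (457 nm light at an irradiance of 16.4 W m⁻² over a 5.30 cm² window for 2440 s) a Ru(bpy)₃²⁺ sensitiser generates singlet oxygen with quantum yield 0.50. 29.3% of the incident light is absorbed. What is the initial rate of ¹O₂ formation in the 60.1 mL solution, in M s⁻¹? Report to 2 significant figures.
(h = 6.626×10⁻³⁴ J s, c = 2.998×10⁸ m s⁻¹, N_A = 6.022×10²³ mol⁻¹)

Photon energy at 457 nm: hc/λ = (6.626×10⁻³⁴)(2.998×10⁸)/(457×10⁻⁹) = 4.347×10⁻¹⁹ J.
Energy delivered: (16.4 W m⁻²)(5.30×10⁻⁴ m²)(2440 s) = 21.21 J.
Photons incident: 21.21 / 4.347×10⁻¹⁹ = 4.879×10¹⁹, i.e. 4.879×10¹⁹/6.022×10²³ = 8.102×10⁻⁵ mol.
Photons absorbed: 0.293 × 8.102×10⁻⁵ = 2.374×10⁻⁵ mol.
Product formed: 0.50 × 2.374×10⁻⁵ = 1.187×10⁻⁵ mol.
Rate: 1.187×10⁻⁵ mol / (2440 s × 0.0601 L) = 8.1×10⁻⁸ M s⁻¹.

8.1×10⁻⁸ M s⁻¹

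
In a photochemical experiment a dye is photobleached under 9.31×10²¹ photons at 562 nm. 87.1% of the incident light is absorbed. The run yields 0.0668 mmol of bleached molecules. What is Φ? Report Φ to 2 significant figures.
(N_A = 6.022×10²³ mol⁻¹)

Φ = 0.0050

Product: 0.0668 mmol = 6.68×10⁻⁵ mol.
Moles of photons: 9.31×10²¹ / 6.022×10²³ = 0.01546 mol.
Photons absorbed: 0.871 × 0.01546 = 0.01347 mol.
Φ = 6.68×10⁻⁵ mol / 0.01347 mol photons = 0.0050.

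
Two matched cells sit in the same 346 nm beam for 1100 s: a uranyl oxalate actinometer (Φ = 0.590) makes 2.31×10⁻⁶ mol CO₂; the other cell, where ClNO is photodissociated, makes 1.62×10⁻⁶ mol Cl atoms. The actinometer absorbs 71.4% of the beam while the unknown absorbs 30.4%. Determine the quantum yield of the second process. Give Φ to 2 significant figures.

Φ = 0.97

Photons absorbed by the actinometer: 2.31×10⁻⁶ / 0.590 = 3.915×10⁻⁶ mol.
Incident flux: 3.915×10⁻⁶ / 0.714 = 5.483×10⁻⁶ einstein.
Absorbed by unknown: 0.304 × 5.483×10⁻⁶ = 1.667×10⁻⁶ mol.
Φ(unknown) = 1.62×10⁻⁶ / 1.667×10⁻⁶ = 0.97.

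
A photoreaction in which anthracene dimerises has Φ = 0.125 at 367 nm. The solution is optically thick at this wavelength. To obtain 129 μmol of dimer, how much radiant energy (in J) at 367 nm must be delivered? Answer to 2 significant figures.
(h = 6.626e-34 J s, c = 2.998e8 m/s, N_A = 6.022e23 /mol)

340 J

Product: 129 μmol = 1.29e-4 mol.
Photons that must be absorbed: 1.29e-4 / 0.125 = 0.001032 mol.
Photon energy: hc/λ = 5.413e-19 J; per mole, 3.260e5 J mol⁻¹.
Energy required: 0.001032 × 3.260e5 = 340 J.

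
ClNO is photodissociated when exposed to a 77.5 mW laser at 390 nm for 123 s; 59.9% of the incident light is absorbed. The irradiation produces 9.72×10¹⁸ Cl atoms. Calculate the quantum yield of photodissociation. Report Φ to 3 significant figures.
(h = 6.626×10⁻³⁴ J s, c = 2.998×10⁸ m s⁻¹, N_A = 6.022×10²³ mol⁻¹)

Product: 9.72×10¹⁸ / 6.022×10²³ = 1.614×10⁻⁵ mol.
Photon energy at 390 nm: hc/λ = (6.626×10⁻³⁴)(2.998×10⁸)/(390×10⁻⁹) = 5.094×10⁻¹⁹ J.
Energy delivered: (77.5 mW)(123 s) = 9.533 J.
Photons incident: 9.533 / 5.094×10⁻¹⁹ = 1.871×10¹⁹, i.e. 1.871×10¹⁹/6.022×10²³ = 3.107×10⁻⁵ mol.
Photons absorbed: 0.599 × 3.107×10⁻⁵ = 1.861×10⁻⁵ mol.
Φ = 1.614×10⁻⁵ mol / 1.861×10⁻⁵ mol photons = 0.867.

Φ = 0.867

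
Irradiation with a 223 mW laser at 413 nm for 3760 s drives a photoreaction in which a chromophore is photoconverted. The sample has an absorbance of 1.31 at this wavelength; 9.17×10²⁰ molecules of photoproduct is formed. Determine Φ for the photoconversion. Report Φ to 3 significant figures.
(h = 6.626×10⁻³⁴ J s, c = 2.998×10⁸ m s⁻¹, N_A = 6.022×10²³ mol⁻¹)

Φ = 0.553

Product: 9.17×10²⁰ / 6.022×10²³ = 0.001523 mol.
Photon energy at 413 nm: hc/λ = (6.626×10⁻³⁴)(2.998×10⁸)/(413×10⁻⁹) = 4.810×10⁻¹⁹ J.
Energy delivered: (223 mW)(3760 s) = 838.5 J.
Photons incident: 838.5 / 4.810×10⁻¹⁹ = 1.743×10²¹, i.e. 1.743×10²¹/6.022×10²³ = 0.002894 mol.
Fraction absorbed: 1 − 10^(−1.31) = 0.9510.
Photons absorbed: 0.9510 × 0.002894 = 0.002752 mol.
Φ = 0.001523 mol / 0.002752 mol photons = 0.553.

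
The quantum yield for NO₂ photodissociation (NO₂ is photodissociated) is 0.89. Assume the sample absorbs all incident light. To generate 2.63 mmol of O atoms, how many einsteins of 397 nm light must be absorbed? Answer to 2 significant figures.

Product: 2.63 mmol = 0.00263 mol.
Photons that must be absorbed: 0.00263 / 0.89 = 0.002955 mol.

0.0030 einstein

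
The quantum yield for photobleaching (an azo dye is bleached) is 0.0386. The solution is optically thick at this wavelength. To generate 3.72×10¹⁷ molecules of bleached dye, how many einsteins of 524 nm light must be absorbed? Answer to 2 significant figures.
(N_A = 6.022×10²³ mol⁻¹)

Product: 3.72×10¹⁷ / 6.022×10²³ = 6.177×10⁻⁷ mol.
Photons that must be absorbed: 6.177×10⁻⁷ / 0.0386 = 1.600×10⁻⁵ mol.

1.6×10⁻⁵ einstein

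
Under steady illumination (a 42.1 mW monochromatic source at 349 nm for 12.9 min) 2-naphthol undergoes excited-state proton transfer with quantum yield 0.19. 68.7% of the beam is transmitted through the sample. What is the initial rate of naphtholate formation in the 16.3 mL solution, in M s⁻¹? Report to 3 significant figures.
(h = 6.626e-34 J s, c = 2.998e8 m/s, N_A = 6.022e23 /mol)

Photon energy at 349 nm: hc/λ = (6.626e-34)(2.998e8)/(349e-9) = 5.692e-19 J.
Energy delivered: (42.1 mW)(774 s) = 32.59 J.
Photons incident: 32.59 / 5.692e-19 = 5.726e19, i.e. 5.726e19/6.022e23 = 9.508e-5 mol.
Fraction absorbed: 1 − 68.7/100 = 0.3130.
Photons absorbed: 0.3130 × 9.508e-5 = 2.976e-5 mol.
Product formed: 0.19 × 2.976e-5 = 5.654e-6 mol.
Rate: 5.654e-6 mol / (774 s × 0.0163 L) = 4.48e-7 M s⁻¹.

4.48e-7 M s⁻¹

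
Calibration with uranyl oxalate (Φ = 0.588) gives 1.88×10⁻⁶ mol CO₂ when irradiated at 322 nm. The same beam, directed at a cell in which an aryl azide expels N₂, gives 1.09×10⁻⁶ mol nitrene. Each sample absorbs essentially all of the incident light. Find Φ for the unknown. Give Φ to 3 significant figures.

Φ = 0.341

Photons absorbed by the actinometer: 1.88×10⁻⁶ / 0.588 = 3.197×10⁻⁶ mol.
Φ(unknown) = 1.09×10⁻⁶ / 3.197×10⁻⁶ = 0.341.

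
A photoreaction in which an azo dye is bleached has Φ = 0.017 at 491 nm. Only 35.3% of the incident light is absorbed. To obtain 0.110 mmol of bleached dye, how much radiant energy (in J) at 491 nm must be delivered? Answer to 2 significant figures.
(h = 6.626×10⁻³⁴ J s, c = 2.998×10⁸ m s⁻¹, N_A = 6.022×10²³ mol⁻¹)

Product: 0.110 mmol = 1.10×10⁻⁴ mol.
Photons that must be absorbed: 1.10×10⁻⁴ / 0.017 = 0.006471 mol.
Incident photons needed: 0.006471 / 0.353 = 0.01833 mol.
Photon energy: hc/λ = 4.046×10⁻¹⁹ J; per mole, 2.437×10⁵ J mol⁻¹.
Energy required: 0.01833 × 2.437×10⁵ = 4500 J.

4500 J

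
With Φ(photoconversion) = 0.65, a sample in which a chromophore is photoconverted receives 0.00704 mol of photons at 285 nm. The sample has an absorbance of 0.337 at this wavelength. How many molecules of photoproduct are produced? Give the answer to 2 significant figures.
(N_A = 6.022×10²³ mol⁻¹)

1.5×10²¹ molecules

Fraction absorbed: 1 − 10^(−0.337) = 0.5397.
Photons absorbed: 0.5397 × 0.00704 = 0.003799 mol.
Product: Φ × n_abs = 0.65 × 0.003799 = 0.002469 mol.
As a count: 0.002469 × 6.022×10²³ = 1.5×10²¹.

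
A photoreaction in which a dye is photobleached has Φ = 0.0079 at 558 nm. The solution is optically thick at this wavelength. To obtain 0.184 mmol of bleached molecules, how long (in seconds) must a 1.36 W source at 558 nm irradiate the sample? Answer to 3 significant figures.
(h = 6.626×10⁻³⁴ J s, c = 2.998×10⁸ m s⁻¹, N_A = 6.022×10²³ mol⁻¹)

Product: 0.184 mmol = 1.84×10⁻⁴ mol.
Photons that must be absorbed: 1.84×10⁻⁴ / 0.0079 = 0.02329 mol.
Photon energy: hc/λ = 3.560×10⁻¹⁹ J; per mole, 2.144×10⁵ J mol⁻¹.
Energy required: 0.02329 × 2.144×10⁵ = 4993 J.
Time: 4993 J / 1.36 W = 3670 s.

t ≈ 3670 s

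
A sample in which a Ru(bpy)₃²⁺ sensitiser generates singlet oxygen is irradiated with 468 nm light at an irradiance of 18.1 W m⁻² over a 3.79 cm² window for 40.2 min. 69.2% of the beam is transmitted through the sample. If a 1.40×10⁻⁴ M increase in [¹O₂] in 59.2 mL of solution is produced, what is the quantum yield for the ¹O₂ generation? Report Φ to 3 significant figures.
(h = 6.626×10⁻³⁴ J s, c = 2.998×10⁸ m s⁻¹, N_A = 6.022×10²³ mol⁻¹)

Product: (1.40×10⁻⁴ M)(0.0592 L) = 8.288×10⁻⁶ mol.
Photon energy at 468 nm: hc/λ = (6.626×10⁻³⁴)(2.998×10⁸)/(468×10⁻⁹) = 4.245×10⁻¹⁹ J.
Energy delivered: (18.1 W m⁻²)(3.79×10⁻⁴ m²)(2412 s) = 16.55 J.
Photons incident: 16.55 / 4.245×10⁻¹⁹ = 3.899×10¹⁹, i.e. 3.899×10¹⁹/6.022×10²³ = 6.475×10⁻⁵ mol.
Fraction absorbed: 1 − 69.2/100 = 0.3080.
Photons absorbed: 0.3080 × 6.475×10⁻⁵ = 1.994×10⁻⁵ mol.
Φ = 8.288×10⁻⁶ mol / 1.994×10⁻⁵ mol photons = 0.416.

Φ = 0.416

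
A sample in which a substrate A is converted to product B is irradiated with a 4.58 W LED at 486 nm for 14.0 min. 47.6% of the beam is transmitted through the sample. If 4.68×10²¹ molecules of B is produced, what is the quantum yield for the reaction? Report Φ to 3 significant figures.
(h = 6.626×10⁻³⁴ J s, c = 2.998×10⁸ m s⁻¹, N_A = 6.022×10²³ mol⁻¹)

Product: 4.68×10²¹ / 6.022×10²³ = 0.007772 mol.
Photon energy at 486 nm: hc/λ = (6.626×10⁻³⁴)(2.998×10⁸)/(486×10⁻⁹) = 4.087×10⁻¹⁹ J.
Energy delivered: (4.58 W)(840 s) = 3847 J.
Photons incident: 3847 / 4.087×10⁻¹⁹ = 9.413×10²¹, i.e. 9.413×10²¹/6.022×10²³ = 0.01563 mol.
Fraction absorbed: 1 − 47.6/100 = 0.5240.
Photons absorbed: 0.5240 × 0.01563 = 0.008190 mol.
Φ = 0.007772 mol / 0.008190 mol photons = 0.949.

Φ = 0.949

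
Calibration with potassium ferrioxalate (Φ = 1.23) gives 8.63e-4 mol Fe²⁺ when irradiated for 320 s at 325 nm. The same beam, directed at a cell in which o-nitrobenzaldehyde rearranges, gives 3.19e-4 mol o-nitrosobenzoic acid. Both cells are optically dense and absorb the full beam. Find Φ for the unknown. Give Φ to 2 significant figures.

Φ = 0.45

Photons absorbed by the actinometer: 8.63e-4 / 1.23 = 7.016e-4 mol.
Φ(unknown) = 3.19e-4 / 7.016e-4 = 0.45.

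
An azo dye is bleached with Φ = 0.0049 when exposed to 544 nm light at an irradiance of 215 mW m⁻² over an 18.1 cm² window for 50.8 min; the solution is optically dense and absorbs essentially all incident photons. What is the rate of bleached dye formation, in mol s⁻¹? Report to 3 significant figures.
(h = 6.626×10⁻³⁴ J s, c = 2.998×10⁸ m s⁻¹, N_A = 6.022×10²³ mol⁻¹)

Photon energy at 544 nm: hc/λ = (6.626×10⁻³⁴)(2.998×10⁸)/(544×10⁻⁹) = 3.652×10⁻¹⁹ J.
Energy delivered: (215 mW m⁻²)(18.1×10⁻⁴ m²)(3048 s) = 1.186 J.
Photons incident: 1.186 / 3.652×10⁻¹⁹ = 3.248×10¹⁸, i.e. 3.248×10¹⁸/6.022×10²³ = 5.394×10⁻⁶ mol.
Product formed: 0.0049 × 5.394×10⁻⁶ = 2.643×10⁻⁸ mol.
Rate: 2.643×10⁻⁸ / 3048 s = 8.67×10⁻¹² mol s⁻¹.

8.67×10⁻¹² mol s⁻¹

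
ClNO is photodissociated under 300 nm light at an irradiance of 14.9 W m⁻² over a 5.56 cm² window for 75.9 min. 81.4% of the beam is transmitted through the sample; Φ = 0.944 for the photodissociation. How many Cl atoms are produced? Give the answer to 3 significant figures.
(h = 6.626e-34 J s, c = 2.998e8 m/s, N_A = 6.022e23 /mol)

Photon energy at 300 nm: hc/λ = (6.626e-34)(2.998e8)/(300e-9) = 6.622e-19 J.
Energy delivered: (14.9 W m⁻²)(5.56e-4 m²)(4554 s) = 37.73 J.
Photons incident: 37.73 / 6.622e-19 = 5.698e19, i.e. 5.698e19/6.022e23 = 9.462e-5 mol.
Fraction absorbed: 1 − 81.4/100 = 0.1860.
Photons absorbed: 0.1860 × 9.462e-5 = 1.760e-5 mol.
Product: Φ × n_abs = 0.944 × 1.760e-5 = 1.661e-5 mol.
As a count: 1.661e-5 × 6.022e23 = 1.00e19.

1.00e19 atoms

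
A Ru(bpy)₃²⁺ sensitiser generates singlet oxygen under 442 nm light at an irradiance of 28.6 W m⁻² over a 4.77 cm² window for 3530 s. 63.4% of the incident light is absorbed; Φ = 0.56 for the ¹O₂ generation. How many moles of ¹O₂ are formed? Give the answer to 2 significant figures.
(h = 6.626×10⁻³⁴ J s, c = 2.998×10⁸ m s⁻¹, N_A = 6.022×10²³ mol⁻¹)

Photon energy at 442 nm: hc/λ = (6.626×10⁻³⁴)(2.998×10⁸)/(442×10⁻⁹) = 4.494×10⁻¹⁹ J.
Energy delivered: (28.6 W m⁻²)(4.77×10⁻⁴ m²)(3530 s) = 48.16 J.
Photons incident: 48.16 / 4.494×10⁻¹⁹ = 1.072×10²⁰, i.e. 1.072×10²⁰/6.022×10²³ = 1.780×10⁻⁴ mol.
Photons absorbed: 0.634 × 1.780×10⁻⁴ = 1.129×10⁻⁴ mol.
Product: Φ × n_abs = 0.56 × 1.129×10⁻⁴ = 6.322×10⁻⁵ mol.

6.3×10⁻⁵ mol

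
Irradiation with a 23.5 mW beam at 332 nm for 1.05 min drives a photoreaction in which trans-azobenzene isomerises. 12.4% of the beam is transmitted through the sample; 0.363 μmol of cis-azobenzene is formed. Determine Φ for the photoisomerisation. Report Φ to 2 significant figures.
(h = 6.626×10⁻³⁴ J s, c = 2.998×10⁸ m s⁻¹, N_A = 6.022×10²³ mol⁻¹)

Φ = 0.10

Product: 0.363 μmol = 3.63×10⁻⁷ mol.
Photon energy at 332 nm: hc/λ = (6.626×10⁻³⁴)(2.998×10⁸)/(332×10⁻⁹) = 5.983×10⁻¹⁹ J.
Energy delivered: (23.5 mW)(63 s) = 1.481 J.
Photons incident: 1.481 / 5.983×10⁻¹⁹ = 2.475×10¹⁸, i.e. 2.475×10¹⁸/6.022×10²³ = 4.110×10⁻⁶ mol.
Fraction absorbed: 1 − 12.4/100 = 0.8760.
Photons absorbed: 0.8760 × 4.110×10⁻⁶ = 3.600×10⁻⁶ mol.
Φ = 3.63×10⁻⁷ mol / 3.600×10⁻⁶ mol photons = 0.10.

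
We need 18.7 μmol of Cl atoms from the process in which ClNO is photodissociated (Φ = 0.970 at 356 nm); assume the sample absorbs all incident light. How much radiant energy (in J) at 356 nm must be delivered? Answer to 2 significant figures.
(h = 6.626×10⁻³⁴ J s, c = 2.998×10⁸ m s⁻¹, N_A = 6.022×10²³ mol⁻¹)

Product: 18.7 μmol = 1.87×10⁻⁵ mol.
Photons that must be absorbed: 1.87×10⁻⁵ / 0.970 = 1.928×10⁻⁵ mol.
Photon energy: hc/λ = 5.580×10⁻¹⁹ J; per mole, 3.360×10⁵ J mol⁻¹.
Energy required: 1.928×10⁻⁵ × 3.360×10⁵ = 6.5 J.

6.5 J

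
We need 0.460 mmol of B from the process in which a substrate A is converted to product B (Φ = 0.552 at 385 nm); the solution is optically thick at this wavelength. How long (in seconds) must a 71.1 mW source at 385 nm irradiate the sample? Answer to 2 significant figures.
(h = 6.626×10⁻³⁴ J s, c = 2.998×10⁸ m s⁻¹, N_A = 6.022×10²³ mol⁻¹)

Product: 0.460 mmol = 4.60×10⁻⁴ mol.
Photons that must be absorbed: 4.60×10⁻⁴ / 0.552 = 8.333×10⁻⁴ mol.
Photon energy: hc/λ = 5.160×10⁻¹⁹ J; per mole, 3.107×10⁵ J mol⁻¹.
Energy required: 8.333×10⁻⁴ × 3.107×10⁵ = 258.9 J.
Time: 258.9 J / 0.0711 W = 3600 s.

t ≈ 3600 s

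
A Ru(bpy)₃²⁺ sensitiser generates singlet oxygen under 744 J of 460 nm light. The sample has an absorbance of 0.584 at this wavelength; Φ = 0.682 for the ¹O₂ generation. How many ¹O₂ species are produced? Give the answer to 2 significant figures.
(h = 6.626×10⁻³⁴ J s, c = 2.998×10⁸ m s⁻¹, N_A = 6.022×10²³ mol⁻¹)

Photon energy at 460 nm: hc/λ = (6.626×10⁻³⁴)(2.998×10⁸)/(460×10⁻⁹) = 4.318×10⁻¹⁹ J.
Photons incident: 744 / 4.318×10⁻¹⁹ = 1.723×10²¹, i.e. 1.723×10²¹/6.022×10²³ = 0.002861 mol.
Fraction absorbed: 1 − 10^(−0.584) = 0.7394.
Photons absorbed: 0.7394 × 0.002861 = 0.002115 mol.
Product: Φ × n_abs = 0.682 × 0.002115 = 0.001442 mol.
As a count: 0.001442 × 6.022×10²³ = 8.7×10²⁰.

8.7×10²⁰ species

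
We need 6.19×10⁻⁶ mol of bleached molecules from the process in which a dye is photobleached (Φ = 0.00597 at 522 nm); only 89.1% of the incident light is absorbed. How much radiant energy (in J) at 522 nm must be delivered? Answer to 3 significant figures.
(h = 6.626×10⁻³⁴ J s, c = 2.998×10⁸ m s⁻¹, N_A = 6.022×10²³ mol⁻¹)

267 J

Photons that must be absorbed: 6.19×10⁻⁶ / 0.00597 = 0.001037 mol.
Incident photons needed: 0.001037 / 0.891 = 0.001164 mol.
Photon energy: hc/λ = 3.806×10⁻¹⁹ J; per mole, 2.292×10⁵ J mol⁻¹.
Energy required: 0.001164 × 2.292×10⁵ = 267 J.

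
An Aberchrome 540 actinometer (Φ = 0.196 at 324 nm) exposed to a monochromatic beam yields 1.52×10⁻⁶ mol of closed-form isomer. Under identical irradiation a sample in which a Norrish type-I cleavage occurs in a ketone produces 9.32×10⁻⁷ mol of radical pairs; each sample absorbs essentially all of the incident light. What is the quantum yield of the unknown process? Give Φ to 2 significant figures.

Photons absorbed by the actinometer: 1.52×10⁻⁶ / 0.196 = 7.755×10⁻⁶ mol.
Φ(unknown) = 9.32×10⁻⁷ / 7.755×10⁻⁶ = 0.12.

Φ = 0.12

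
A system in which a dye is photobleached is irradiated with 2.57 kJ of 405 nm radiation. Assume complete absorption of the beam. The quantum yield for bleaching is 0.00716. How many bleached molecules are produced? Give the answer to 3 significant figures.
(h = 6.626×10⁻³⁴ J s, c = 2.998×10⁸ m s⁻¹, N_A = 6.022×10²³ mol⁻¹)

3.75×10¹⁹ bleached molecules

Photon energy at 405 nm: hc/λ = (6.626×10⁻³⁴)(2.998×10⁸)/(405×10⁻⁹) = 4.905×10⁻¹⁹ J.
Incident energy: 2.57 kJ = 2570 J.
Photons incident: 2570 / 4.905×10⁻¹⁹ = 5.240×10²¹, i.e. 5.240×10²¹/6.022×10²³ = 0.008701 mol.
Product: Φ × n_abs = 0.00716 × 0.008701 = 6.230×10⁻⁵ mol.
As a count: 6.230×10⁻⁵ × 6.022×10²³ = 3.75×10¹⁹.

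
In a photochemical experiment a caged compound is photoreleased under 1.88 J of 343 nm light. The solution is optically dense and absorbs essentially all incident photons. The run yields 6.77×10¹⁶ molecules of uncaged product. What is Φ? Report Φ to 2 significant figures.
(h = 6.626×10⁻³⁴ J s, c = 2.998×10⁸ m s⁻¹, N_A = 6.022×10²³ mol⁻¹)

Product: 6.77×10¹⁶ / 6.022×10²³ = 1.124×10⁻⁷ mol.
Photon energy at 343 nm: hc/λ = (6.626×10⁻³⁴)(2.998×10⁸)/(343×10⁻⁹) = 5.791×10⁻¹⁹ J.
Photons incident: 1.88 / 5.791×10⁻¹⁹ = 3.246×10¹⁸, i.e. 3.246×10¹⁸/6.022×10²³ = 5.390×10⁻⁶ mol.
Φ = 1.124×10⁻⁷ mol / 5.390×10⁻⁶ mol photons = 0.021.

Φ = 0.021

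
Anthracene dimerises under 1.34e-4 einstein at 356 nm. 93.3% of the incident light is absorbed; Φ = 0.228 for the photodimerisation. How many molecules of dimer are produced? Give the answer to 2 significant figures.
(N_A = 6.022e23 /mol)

Photons absorbed: 0.933 × 1.34e-4 = 1.250e-4 mol.
Product: Φ × n_abs = 0.228 × 1.250e-4 = 2.850e-5 mol.
As a count: 2.850e-5 × 6.022e23 = 1.7e19.

1.7e19 molecules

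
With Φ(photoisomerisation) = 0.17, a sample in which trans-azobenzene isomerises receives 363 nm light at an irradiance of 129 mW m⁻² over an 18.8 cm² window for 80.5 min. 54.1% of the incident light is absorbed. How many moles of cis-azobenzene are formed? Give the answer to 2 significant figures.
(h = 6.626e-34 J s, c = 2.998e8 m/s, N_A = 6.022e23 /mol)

Photon energy at 363 nm: hc/λ = (6.626e-34)(2.998e8)/(363e-9) = 5.472e-19 J.
Energy delivered: (129 mW m⁻²)(18.8e-4 m²)(4830 s) = 1.171 J.
Photons incident: 1.171 / 5.472e-19 = 2.140e18, i.e. 2.140e18/6.022e23 = 3.554e-6 mol.
Photons absorbed: 0.541 × 3.554e-6 = 1.923e-6 mol.
Product: Φ × n_abs = 0.17 × 1.923e-6 = 3.269e-7 mol.

3.3e-7 mol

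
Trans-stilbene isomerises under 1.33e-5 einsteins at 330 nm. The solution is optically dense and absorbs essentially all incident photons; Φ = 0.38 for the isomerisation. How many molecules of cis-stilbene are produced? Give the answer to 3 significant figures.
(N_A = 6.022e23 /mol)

3.04e18 molecules

Product: Φ × n_abs = 0.38 × 1.33e-5 = 5.054e-6 mol.
As a count: 5.054e-6 × 6.022e23 = 3.04e18.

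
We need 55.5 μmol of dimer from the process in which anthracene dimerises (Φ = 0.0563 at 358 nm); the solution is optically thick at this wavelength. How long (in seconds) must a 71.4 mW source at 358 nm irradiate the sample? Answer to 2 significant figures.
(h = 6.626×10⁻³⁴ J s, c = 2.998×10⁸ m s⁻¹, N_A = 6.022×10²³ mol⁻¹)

t ≈ 4600 s

Product: 55.5 μmol = 5.55×10⁻⁵ mol.
Photons that must be absorbed: 5.55×10⁻⁵ / 0.0563 = 9.858×10⁻⁴ mol.
Photon energy: hc/λ = 5.549×10⁻¹⁹ J; per mole, 3.342×10⁵ J mol⁻¹.
Energy required: 9.858×10⁻⁴ × 3.342×10⁵ = 329.5 J.
Time: 329.5 J / 0.0714 W = 4600 s.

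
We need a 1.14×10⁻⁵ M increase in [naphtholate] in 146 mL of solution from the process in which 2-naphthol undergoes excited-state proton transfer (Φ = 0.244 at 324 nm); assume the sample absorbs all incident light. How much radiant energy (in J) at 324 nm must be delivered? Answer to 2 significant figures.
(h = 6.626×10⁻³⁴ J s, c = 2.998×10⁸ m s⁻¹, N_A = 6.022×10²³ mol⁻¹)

Product: (1.14×10⁻⁵ M)(0.146 L) = 1.664×10⁻⁶ mol.
Photons that must be absorbed: 1.664×10⁻⁶ / 0.244 = 6.820×10⁻⁶ mol.
Photon energy: hc/λ = 6.131×10⁻¹⁹ J; per mole, 3.692×10⁵ J mol⁻¹.
Energy required: 6.820×10⁻⁶ × 3.692×10⁵ = 2.5 J.

2.5 J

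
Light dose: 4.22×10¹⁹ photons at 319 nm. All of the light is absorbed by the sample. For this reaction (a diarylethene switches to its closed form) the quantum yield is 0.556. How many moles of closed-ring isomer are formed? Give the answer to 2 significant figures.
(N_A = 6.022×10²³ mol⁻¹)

Moles of photons: 4.22×10¹⁹ / 6.022×10²³ = 7.008×10⁻⁵ mol.
Product: Φ × n_abs = 0.556 × 7.008×10⁻⁵ = 3.896×10⁻⁵ mol.

3.9×10⁻⁵ mol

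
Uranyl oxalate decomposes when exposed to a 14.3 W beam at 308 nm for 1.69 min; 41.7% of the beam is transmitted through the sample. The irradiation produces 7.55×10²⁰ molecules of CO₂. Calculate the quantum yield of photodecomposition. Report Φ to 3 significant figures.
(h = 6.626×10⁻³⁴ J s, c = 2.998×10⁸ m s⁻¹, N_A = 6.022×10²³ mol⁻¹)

Φ = 0.576

Product: 7.55×10²⁰ / 6.022×10²³ = 0.001254 mol.
Photon energy at 308 nm: hc/λ = (6.626×10⁻³⁴)(2.998×10⁸)/(308×10⁻⁹) = 6.450×10⁻¹⁹ J.
Energy delivered: (14.3 W)(101.4 s) = 1450 J.
Photons incident: 1450 / 6.450×10⁻¹⁹ = 2.248×10²¹, i.e. 2.248×10²¹/6.022×10²³ = 0.003733 mol.
Fraction absorbed: 1 − 41.7/100 = 0.5830.
Photons absorbed: 0.5830 × 0.003733 = 0.002176 mol.
Φ = 0.001254 mol / 0.002176 mol photons = 0.576.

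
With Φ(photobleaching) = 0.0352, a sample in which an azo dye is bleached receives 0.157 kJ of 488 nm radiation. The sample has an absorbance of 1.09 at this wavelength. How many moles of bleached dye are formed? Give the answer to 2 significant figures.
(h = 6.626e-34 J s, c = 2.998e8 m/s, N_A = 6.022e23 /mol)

Photon energy at 488 nm: hc/λ = (6.626e-34)(2.998e8)/(488e-9) = 4.071e-19 J.
Incident energy: 0.157 kJ = 157 J.
Photons incident: 157 / 4.071e-19 = 3.857e20, i.e. 3.857e20/6.022e23 = 6.405e-4 mol.
Fraction absorbed: 1 − 10^(−1.09) = 0.9187.
Photons absorbed: 0.9187 × 6.405e-4 = 5.884e-4 mol.
Product: Φ × n_abs = 0.0352 × 5.884e-4 = 2.071e-5 mol.

2.1e-5 mol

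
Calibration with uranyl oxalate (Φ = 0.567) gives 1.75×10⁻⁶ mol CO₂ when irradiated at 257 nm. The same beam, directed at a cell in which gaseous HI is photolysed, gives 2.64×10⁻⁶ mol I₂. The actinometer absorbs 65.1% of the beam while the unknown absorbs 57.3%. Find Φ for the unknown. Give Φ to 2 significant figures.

Φ = 0.97

Photons absorbed by the actinometer: 1.75×10⁻⁶ / 0.567 = 3.086×10⁻⁶ mol.
Incident flux: 3.086×10⁻⁶ / 0.651 = 4.740×10⁻⁶ einstein.
Absorbed by unknown: 0.573 × 4.740×10⁻⁶ = 2.716×10⁻⁶ mol.
Φ(unknown) = 2.64×10⁻⁶ / 2.716×10⁻⁶ = 0.97.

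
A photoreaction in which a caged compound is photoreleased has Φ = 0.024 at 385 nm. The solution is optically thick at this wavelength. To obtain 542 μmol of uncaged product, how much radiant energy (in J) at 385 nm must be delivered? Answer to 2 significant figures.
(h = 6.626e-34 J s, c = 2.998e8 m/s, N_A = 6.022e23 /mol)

Product: 542 μmol = 5.42e-4 mol.
Photons that must be absorbed: 5.42e-4 / 0.024 = 0.02258 mol.
Photon energy: hc/λ = 5.160e-19 J; per mole, 3.107e5 J mol⁻¹.
Energy required: 0.02258 × 3.107e5 = 7000 J.

7000 J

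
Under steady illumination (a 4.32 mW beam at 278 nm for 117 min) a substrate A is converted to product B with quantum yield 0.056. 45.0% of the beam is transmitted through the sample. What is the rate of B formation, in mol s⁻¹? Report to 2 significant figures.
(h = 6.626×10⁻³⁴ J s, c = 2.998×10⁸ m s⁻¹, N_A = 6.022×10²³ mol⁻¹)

Photon energy at 278 nm: hc/λ = (6.626×10⁻³⁴)(2.998×10⁸)/(278×10⁻⁹) = 7.146×10⁻¹⁹ J.
Energy delivered: (4.32 mW)(7020 s) = 30.33 J.
Photons incident: 30.33 / 7.146×10⁻¹⁹ = 4.244×10¹⁹, i.e. 4.244×10¹⁹/6.022×10²³ = 7.047×10⁻⁵ mol.
Fraction absorbed: 1 − 45.0/100 = 0.5500.
Photons absorbed: 0.5500 × 7.047×10⁻⁵ = 3.876×10⁻⁵ mol.
Product formed: 0.056 × 3.876×10⁻⁵ = 2.171×10⁻⁶ mol.
Rate: 2.171×10⁻⁶ / 7020 s = 3.1×10⁻¹⁰ mol s⁻¹.

3.1×10⁻¹⁰ mol s⁻¹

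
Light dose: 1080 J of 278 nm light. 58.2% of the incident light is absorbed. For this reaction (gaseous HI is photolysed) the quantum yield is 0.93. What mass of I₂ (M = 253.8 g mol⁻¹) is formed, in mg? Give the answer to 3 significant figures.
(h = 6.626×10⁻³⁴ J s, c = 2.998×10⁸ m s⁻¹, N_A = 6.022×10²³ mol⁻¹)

345 mg

Photon energy at 278 nm: hc/λ = (6.626×10⁻³⁴)(2.998×10⁸)/(278×10⁻⁹) = 7.146×10⁻¹⁹ J.
Photons incident: 1080 / 7.146×10⁻¹⁹ = 1.511×10²¹, i.e. 1.511×10²¹/6.022×10²³ = 0.002509 mol.
Photons absorbed: 0.582 × 0.002509 = 0.001460 mol.
Product: Φ × n_abs = 0.93 × 0.001460 = 0.001358 mol.
Mass: 0.001358 × 253.8 = 0.3447 g = 345 mg.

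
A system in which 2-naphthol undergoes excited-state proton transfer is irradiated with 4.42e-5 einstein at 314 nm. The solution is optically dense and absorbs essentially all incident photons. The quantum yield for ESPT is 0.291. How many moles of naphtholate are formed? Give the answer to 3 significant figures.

1.29e-5 mol

Product: Φ × n_abs = 0.291 × 4.42e-5 = 1.286e-5 mol.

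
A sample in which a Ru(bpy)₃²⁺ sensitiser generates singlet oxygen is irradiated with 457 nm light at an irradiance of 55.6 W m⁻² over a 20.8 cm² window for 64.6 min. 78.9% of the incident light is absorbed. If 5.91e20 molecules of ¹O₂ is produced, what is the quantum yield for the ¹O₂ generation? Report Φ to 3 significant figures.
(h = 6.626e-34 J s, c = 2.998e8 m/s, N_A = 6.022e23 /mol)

Product: 5.91e20 / 6.022e23 = 9.814e-4 mol.
Photon energy at 457 nm: hc/λ = (6.626e-34)(2.998e8)/(457e-9) = 4.347e-19 J.
Energy delivered: (55.6 W m⁻²)(20.8e-4 m²)(3876 s) = 448.3 J.
Photons incident: 448.3 / 4.347e-19 = 1.031e21, i.e. 1.031e21/6.022e23 = 0.001712 mol.
Photons absorbed: 0.789 × 0.001712 = 0.001351 mol.
Φ = 9.814e-4 mol / 0.001351 mol photons = 0.726.

Φ = 0.726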